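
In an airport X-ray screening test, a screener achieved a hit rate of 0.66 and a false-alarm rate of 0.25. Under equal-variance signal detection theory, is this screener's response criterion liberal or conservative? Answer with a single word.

conservative

z(H) = 0.412, z(FA) = -0.674
c = −½·(z(H) + z(FA)) = 0.131
c > 0 → conservative criterion (biased toward responding “no”).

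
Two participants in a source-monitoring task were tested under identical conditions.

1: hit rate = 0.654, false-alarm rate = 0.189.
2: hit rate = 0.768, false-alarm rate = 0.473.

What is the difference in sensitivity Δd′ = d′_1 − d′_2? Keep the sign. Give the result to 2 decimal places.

1: z(0.654) = 0.396, z(0.189) = -0.882, d' = 1.278
2: z(0.768) = 0.732, z(0.473) = -0.068, d' = 0.800
Δd' = d'_1 − d'_2 = 1.278 − 0.800 = 0.478
1 has the higher sensitivity.

Δd′ = 0.48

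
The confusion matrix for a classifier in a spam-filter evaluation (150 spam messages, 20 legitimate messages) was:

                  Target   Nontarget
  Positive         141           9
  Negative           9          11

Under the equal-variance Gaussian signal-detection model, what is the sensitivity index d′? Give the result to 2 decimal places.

d′ = 1.68

H = 141/150 = 0.9400
FA = 9/20 = 0.4500
z(H) = z(0.9400) = 1.5548
z(FA) = z(0.4500) = -0.1257
d' = z(H) − z(FA) = 1.5548 − (-0.1257) = 1.6805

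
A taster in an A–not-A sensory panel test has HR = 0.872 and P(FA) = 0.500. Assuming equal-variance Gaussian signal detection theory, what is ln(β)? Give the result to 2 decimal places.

ln β = -0.65

Φ⁻¹(H) = 1.136
Φ⁻¹(FA) = 0.000
ln β = −½·[z(H)² − z(FA)²] = −0.5 × (1.290 − 0.000) = -0.645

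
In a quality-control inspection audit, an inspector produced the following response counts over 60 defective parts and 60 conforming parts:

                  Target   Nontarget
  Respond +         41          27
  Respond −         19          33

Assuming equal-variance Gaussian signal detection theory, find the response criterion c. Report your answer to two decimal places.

H = 41/60 = 0.6833
FA = 27/60 = 0.4500
z(H) = z(0.6833) = 0.4769
z(FA) = z(0.4500) = -0.1257
c = −½·[z(H) + z(FA)] = −0.5 × (0.4769 + (-0.1257)) = -0.1756
c < 0: the inspector has a liberal response bias.

c = -0.18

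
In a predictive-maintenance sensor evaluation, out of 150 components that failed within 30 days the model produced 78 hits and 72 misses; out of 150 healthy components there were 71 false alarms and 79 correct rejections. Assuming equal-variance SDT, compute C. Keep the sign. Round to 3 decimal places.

H = 78/150 = 0.5200
FA = 71/150 = 0.4733
Φ⁻¹(H) = Φ⁻¹(0.5200) = 0.0502
Φ⁻¹(FA) = Φ⁻¹(0.4733) = -0.0670
c = −½·[z(H) + z(FA)] = −0.5 × (0.0502 + (-0.0670)) = 0.0084

C = 0.008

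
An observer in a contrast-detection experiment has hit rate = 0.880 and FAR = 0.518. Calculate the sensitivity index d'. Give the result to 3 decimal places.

z(0.880) = 1.1750, z(0.518) = 0.0451
d' = z(H) − z(FA) = 1.1750 − 0.0451 = 1.1299

d' = 1.130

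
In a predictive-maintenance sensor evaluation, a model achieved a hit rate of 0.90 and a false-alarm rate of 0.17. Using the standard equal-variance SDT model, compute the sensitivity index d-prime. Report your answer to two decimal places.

Φ⁻¹(H) = 1.282
Φ⁻¹(FA) = -0.954
d' = z(H) − z(FA) = 1.282 − (-0.954) = 2.236

d-prime = 2.24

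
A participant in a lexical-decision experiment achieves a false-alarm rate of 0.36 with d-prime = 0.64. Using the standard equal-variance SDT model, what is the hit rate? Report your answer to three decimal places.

hit rate = 0.611

z(false-alarm rate) = z(0.36) = -0.3585
z(H) = z(FA) + d' = -0.3585 + 0.64 = 0.2815
hit rate = Φ(0.2815) = 0.6108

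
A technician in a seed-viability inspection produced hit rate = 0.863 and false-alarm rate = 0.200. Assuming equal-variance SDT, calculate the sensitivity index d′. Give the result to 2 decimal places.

d′ = 1.94

Φ⁻¹(H) = 1.0939
Φ⁻¹(FA) = -0.8416
d' = z(H) − z(FA) = 1.0939 − (-0.8416) = 1.9355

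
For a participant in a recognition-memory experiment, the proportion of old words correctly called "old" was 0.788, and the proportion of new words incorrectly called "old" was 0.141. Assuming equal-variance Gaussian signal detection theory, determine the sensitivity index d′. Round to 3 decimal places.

Φ⁻¹(H) = 0.7995
Φ⁻¹(FA) = -1.0758
d' = z(H) − z(FA) = 0.7995 − (-1.0758) = 1.8753

d′ = 1.875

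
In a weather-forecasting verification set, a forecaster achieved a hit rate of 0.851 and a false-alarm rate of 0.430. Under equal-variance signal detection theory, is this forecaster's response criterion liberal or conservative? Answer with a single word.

liberal

z(H) = 1.041, z(FA) = -0.176
c = −½·(z(H) + z(FA)) = -0.4325
c < 0 → liberal criterion (biased toward responding “yes”).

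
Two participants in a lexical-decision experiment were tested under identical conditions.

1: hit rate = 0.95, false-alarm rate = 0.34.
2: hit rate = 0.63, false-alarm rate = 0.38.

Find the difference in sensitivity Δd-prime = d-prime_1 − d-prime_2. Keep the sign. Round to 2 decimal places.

1: z(0.95) = 1.645, z(0.34) = -0.412, d' = 2.057
2: z(0.63) = 0.332, z(0.38) = -0.305, d' = 0.637
Δd' = d'_1 − d'_2 = 2.057 − 0.637 = 1.420
1 has the higher sensitivity.

Δd-prime = 1.42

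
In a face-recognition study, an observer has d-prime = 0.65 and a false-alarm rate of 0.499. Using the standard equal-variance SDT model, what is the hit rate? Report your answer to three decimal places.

hit rate = 0.741

z(false-alarm rate) = z(0.499) = -0.0025
z(H) = z(FA) + d' = -0.0025 + 0.65 = 0.6475
hit rate = Φ(0.6475) = 0.7413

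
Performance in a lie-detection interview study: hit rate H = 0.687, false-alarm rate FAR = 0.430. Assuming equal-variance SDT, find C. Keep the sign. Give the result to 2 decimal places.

z(H) = 0.487
z(FA) = -0.176
c = −½·[z(H) + z(FA)] = −0.5 × (0.487 + (-0.176)) = -0.1555

C = -0.16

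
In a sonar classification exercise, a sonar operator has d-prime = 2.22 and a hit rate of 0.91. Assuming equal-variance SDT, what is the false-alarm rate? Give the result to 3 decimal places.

z(hit rate) = z(0.91) = 1.3408
z(FA) = z(H) − d' = 1.3408 − 2.22 = -0.8792
false-alarm rate = Φ(-0.8792) = 0.1896

false-alarm rate = 0.190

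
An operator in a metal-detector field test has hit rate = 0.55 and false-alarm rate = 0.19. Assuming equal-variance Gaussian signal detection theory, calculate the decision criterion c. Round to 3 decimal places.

z(H) = 0.1257
z(FA) = -0.8779
c = −½·[z(H) + z(FA)] = −0.5 × (0.1257 + (-0.8779)) = 0.3761
c > 0: the operator has a conservative response bias.

c = 0.376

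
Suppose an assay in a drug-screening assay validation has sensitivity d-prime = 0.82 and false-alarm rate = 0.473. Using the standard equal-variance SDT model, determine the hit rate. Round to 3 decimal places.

hit rate = 0.774

z(false-alarm rate) = z(0.473) = -0.0677
z(H) = z(FA) + d' = -0.0677 + 0.82 = 0.7523
hit rate = Φ(0.7523) = 0.7741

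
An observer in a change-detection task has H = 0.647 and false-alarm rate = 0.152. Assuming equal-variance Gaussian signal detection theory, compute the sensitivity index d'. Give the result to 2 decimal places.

d' = 1.41

z(H) = 0.3772
z(FA) = -1.0279
d' = z(H) − z(FA) = 0.3772 − (-1.0279) = 1.4051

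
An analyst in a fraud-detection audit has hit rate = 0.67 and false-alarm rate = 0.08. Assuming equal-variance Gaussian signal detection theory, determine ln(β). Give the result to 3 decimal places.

Φ⁻¹(H) = Φ⁻¹(0.67) = 0.4399
Φ⁻¹(FA) = Φ⁻¹(0.08) = -1.4051
ln β = −½·[z(H)² − z(FA)²] = −0.5 × (0.1935 − 1.9743) = 0.8904

ln β = 0.890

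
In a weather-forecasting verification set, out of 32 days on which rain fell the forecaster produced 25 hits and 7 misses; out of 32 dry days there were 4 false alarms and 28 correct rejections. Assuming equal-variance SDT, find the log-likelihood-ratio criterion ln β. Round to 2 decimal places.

ln β = 0.36

H = 25/32 = 0.7812
FA = 4/32 = 0.1250
Φ⁻¹(0.7812) = 0.776, Φ⁻¹(0.1250) = -1.150
ln β = −½·[z(H)² − z(FA)²] = −0.5 × (0.602 − 1.323) = 0.3605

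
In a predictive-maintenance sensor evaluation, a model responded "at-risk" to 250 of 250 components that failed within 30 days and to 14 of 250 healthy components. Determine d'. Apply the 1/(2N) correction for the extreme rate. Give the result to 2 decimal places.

d' = 4.47

The hit rate is 250/250 = 1, so apply the 1/(2N) correction: H → 1 − 1/(2·250) = 0.99800.
z(H) = z(0.99800) = 2.878
z(FA) = z(0.05600) = -1.589
d' = 2.878 − (-1.589) = 4.467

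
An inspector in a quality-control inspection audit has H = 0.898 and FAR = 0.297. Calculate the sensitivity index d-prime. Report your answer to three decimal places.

d-prime = 1.803

z(0.898) = 1.2702, z(0.297) = -0.5330
d' = z(H) − z(FA) = 1.2702 − (-0.5330) = 1.8032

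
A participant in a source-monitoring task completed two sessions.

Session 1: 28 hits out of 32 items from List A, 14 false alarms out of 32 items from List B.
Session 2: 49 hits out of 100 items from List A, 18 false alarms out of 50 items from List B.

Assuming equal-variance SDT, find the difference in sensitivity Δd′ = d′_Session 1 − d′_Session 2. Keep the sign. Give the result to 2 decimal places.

Session 1: z(0.8750) = 1.150, z(0.4375) = -0.157, d' = 1.307
Session 2: z(0.4900) = -0.025, z(0.3600) = -0.358, d' = 0.333
Δd' = d'_Session 1 − d'_Session 2 = 1.307 − 0.333 = 0.974
Session 1 has the higher sensitivity.

Δd′ = 0.97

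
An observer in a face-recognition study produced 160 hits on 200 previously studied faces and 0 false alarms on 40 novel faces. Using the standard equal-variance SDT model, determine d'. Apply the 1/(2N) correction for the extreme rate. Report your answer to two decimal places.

The false-alarm rate is 0/40 = 0, so apply the 1/(2N) correction: FA → 1/(2·40) = 0.01250.
z(H) = z(0.80000) = 0.842
z(FA) = z(0.01250) = -2.241
d' = 0.842 − (-2.241) = 3.083

d' = 3.08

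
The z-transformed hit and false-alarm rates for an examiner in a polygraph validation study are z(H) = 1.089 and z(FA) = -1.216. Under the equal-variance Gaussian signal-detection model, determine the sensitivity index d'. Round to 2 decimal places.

d' = z(H) − z(FA) = 1.089 − (-1.216) = 2.305

d' = 2.31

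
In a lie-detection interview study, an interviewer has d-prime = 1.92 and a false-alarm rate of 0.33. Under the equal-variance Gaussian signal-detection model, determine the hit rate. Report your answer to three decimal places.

z(false-alarm rate) = z(0.33) = -0.4399
z(H) = z(FA) + d' = -0.4399 + 1.92 = 1.4801
hit rate = Φ(1.4801) = 0.9306

hit rate = 0.931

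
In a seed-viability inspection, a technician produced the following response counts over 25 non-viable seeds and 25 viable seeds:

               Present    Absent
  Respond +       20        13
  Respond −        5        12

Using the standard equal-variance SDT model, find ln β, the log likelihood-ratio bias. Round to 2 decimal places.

ln β = -0.35

H = 20/25 = 0.8000
FA = 13/25 = 0.5200
Φ⁻¹(0.8000) = 0.842, Φ⁻¹(0.5200) = 0.050
ln β = −½·[z(H)² − z(FA)²] = −0.5 × (0.709 − 0.003) = -0.353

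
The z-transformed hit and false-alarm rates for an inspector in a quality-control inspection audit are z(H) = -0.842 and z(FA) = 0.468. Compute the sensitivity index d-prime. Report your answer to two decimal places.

d' = z(H) − z(FA) = -0.842 − 0.468 = -1.310

d-prime = -1.31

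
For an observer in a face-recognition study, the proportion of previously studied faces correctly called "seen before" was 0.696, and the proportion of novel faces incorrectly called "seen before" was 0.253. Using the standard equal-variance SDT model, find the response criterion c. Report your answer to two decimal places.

c = 0.08

z(H) = z(0.696) = 0.513
z(FA) = z(0.253) = -0.665
c = −½·[z(H) + z(FA)] = −0.5 × (0.513 + (-0.665)) = 0.076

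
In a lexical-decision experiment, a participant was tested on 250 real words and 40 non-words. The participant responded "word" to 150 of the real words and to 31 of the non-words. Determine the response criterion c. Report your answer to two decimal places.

H = 150/250 = 0.6000
FA = 31/40 = 0.7750
Φ⁻¹(0.6000) = 0.253, Φ⁻¹(0.7750) = 0.755
c = −½·[z(H) + z(FA)] = −0.5 × (0.253 + 0.755) = -0.504
c < 0: the participant has a liberal response bias.

c = -0.50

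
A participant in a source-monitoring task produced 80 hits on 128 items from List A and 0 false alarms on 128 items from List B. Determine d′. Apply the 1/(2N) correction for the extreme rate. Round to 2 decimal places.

d′ = 2.98

The false-alarm rate is 0/128 = 0, so apply the 1/(2N) correction: FA → 1/(2·128) = 0.00391.
z(H) = z(0.62500) = 0.319
z(FA) = z(0.00391) = -2.660
d' = 0.319 − (-2.660) = 2.979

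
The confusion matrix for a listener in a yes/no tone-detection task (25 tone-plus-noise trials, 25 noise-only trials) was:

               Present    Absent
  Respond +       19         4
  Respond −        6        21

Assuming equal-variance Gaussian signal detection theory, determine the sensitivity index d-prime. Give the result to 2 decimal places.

H = 19/25 = 0.7600
FA = 4/25 = 0.1600
z(0.7600) = 0.7063, z(0.1600) = -0.9945
d' = z(H) − z(FA) = 0.7063 − (-0.9945) = 1.7008

d-prime = 1.70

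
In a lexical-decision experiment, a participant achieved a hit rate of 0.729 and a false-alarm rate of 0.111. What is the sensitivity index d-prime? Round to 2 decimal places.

z(H) = z(0.729) = 0.6098
z(FA) = z(0.111) = -1.2212
d' = z(H) − z(FA) = 0.6098 − (-1.2212) = 1.8310

d-prime = 1.83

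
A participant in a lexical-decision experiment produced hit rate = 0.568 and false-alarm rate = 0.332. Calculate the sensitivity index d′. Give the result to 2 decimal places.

d′ = 0.61

z(0.568) = 0.171, z(0.332) = -0.434
d' = z(H) − z(FA) = 0.171 − (-0.434) = 0.605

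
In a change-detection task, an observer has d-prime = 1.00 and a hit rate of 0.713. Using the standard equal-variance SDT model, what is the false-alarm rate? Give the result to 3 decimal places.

z(hit rate) = z(0.713) = 0.5622
z(FA) = z(H) − d' = 0.5622 − 1.00 = -0.4378
false-alarm rate = Φ(-0.4378) = 0.3308

false-alarm rate = 0.331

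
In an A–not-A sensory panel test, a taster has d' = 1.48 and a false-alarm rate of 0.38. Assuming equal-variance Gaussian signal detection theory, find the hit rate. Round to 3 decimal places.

z(false-alarm rate) = z(0.38) = -0.3055
z(H) = z(FA) + d' = -0.3055 + 1.48 = 1.1745
hit rate = Φ(1.1745) = 0.8799

hit rate = 0.880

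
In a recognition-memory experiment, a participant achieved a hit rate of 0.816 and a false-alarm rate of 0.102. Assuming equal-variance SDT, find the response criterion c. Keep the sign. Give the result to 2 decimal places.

Φ⁻¹(0.816) = 0.9002, Φ⁻¹(0.102) = -1.2702
c = −½·[z(H) + z(FA)] = −0.5 × (0.9002 + (-1.2702)) = 0.1850

c = 0.19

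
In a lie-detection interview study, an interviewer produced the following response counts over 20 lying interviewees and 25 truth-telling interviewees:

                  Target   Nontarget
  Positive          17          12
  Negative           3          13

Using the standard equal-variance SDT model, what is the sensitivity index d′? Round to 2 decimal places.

d′ = 1.09

H = 17/20 = 0.8500
FA = 12/25 = 0.4800
z(H) = 1.036
z(FA) = -0.050
d' = z(H) − z(FA) = 1.036 − (-0.050) = 1.086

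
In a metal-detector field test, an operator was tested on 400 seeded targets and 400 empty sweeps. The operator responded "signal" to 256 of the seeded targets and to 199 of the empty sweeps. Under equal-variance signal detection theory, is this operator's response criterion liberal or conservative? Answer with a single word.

z(H) = 0.358, z(FA) = -0.006
c = −½·(z(H) + z(FA)) = -0.176
c < 0 → liberal criterion (biased toward responding “yes”).

liberal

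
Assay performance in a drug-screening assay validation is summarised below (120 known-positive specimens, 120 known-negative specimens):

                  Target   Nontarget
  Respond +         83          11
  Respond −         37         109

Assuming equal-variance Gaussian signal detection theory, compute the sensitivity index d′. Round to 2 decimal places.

H = 83/120 = 0.6917
FA = 11/120 = 0.0917
z(H) = z(0.6917) = 0.501
z(FA) = z(0.0917) = -1.330
d' = z(H) − z(FA) = 0.501 − (-1.330) = 1.831

d′ = 1.83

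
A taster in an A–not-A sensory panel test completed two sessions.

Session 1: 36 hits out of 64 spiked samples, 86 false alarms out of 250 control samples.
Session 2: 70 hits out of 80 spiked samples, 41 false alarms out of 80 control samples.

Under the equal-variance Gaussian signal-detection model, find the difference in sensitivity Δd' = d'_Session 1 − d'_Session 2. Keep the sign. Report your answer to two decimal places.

Session 1: z(0.5625) = 0.157, z(0.3440) = -0.402, d' = 0.559
Session 2: z(0.8750) = 1.150, z(0.5125) = 0.031, d' = 1.119
Δd' = d'_Session 1 − d'_Session 2 = 0.559 − 1.119 = -0.560
Session 2 has the higher sensitivity.

Δd' = -0.56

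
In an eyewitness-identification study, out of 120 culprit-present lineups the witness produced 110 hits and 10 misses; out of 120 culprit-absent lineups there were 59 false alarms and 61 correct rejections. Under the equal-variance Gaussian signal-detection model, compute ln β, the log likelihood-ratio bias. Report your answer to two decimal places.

ln β = -0.96

H = 110/120 = 0.9167
FA = 59/120 = 0.4917
z(H) = 1.383
z(FA) = -0.021
ln β = −½·[z(H)² − z(FA)²] = −0.5 × (1.913 − 0.000) = -0.9565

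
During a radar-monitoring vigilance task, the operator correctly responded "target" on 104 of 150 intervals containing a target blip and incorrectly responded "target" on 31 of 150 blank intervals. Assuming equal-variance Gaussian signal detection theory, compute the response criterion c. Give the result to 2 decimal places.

H = 104/150 = 0.6933
FA = 31/150 = 0.2067
z(0.6933) = 0.505, z(0.2067) = -0.818
c = −½·[z(H) + z(FA)] = −0.5 × (0.505 + (-0.818)) = 0.1565

c = 0.16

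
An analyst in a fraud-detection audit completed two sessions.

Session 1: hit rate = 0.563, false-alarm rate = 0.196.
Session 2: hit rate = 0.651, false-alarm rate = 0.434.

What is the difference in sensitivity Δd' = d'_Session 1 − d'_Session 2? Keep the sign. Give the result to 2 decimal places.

Session 1: z(0.563) = 0.159, z(0.196) = -0.856, d' = 1.015
Session 2: z(0.651) = 0.388, z(0.434) = -0.166, d' = 0.554
Δd' = d'_Session 1 − d'_Session 2 = 1.015 − 0.554 = 0.461
Session 1 has the higher sensitivity.

Δd' = 0.46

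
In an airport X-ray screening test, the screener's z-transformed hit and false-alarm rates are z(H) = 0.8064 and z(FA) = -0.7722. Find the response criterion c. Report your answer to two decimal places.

c = -0.02

c = −½·[z(H) + z(FA)] = −½·(0.8064 + (-0.7722)) = -0.0171
c < 0: the screener has a liberal response bias.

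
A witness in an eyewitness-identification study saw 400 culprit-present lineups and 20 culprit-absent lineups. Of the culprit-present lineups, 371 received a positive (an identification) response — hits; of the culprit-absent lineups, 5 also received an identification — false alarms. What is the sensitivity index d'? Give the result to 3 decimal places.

d' = 2.132

H = 371/400 = 0.9275
FA = 5/20 = 0.2500
z(H) = 1.4574
z(FA) = -0.6745
d' = z(H) − z(FA) = 1.4574 − (-0.6745) = 2.1319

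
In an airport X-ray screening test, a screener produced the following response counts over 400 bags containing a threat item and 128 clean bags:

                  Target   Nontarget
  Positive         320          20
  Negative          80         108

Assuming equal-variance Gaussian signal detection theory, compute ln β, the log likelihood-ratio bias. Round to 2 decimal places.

H = 320/400 = 0.8000
FA = 20/128 = 0.1562
z(H) = z(0.8000) = 0.842
z(FA) = z(0.1562) = -1.010
ln β = −½·[z(H)² − z(FA)²] = −0.5 × (0.709 − 1.020) = 0.1555

ln β = 0.16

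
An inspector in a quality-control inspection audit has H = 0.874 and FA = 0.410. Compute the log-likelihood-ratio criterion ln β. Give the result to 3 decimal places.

z(H) = 1.1455
z(FA) = -0.2275
ln β = −½·[z(H)² − z(FA)²] = −0.5 × (1.3122 − 0.0518) = -0.6302

ln β = -0.630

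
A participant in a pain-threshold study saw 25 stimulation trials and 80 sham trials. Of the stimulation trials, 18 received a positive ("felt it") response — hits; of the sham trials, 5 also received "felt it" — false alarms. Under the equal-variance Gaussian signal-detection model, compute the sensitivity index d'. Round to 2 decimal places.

H = 18/25 = 0.7200
FA = 5/80 = 0.0625
Φ⁻¹(H) = Φ⁻¹(0.7200) = 0.583
Φ⁻¹(FA) = Φ⁻¹(0.0625) = -1.534
d' = z(H) − z(FA) = 0.583 − (-1.534) = 2.117

d' = 2.12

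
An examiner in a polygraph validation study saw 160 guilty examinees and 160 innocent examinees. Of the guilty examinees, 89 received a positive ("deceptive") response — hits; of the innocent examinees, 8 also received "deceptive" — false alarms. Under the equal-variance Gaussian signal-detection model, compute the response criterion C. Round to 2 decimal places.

H = 89/160 = 0.5563
FA = 8/160 = 0.0500
z(H) = z(0.5563) = 0.1416
z(FA) = z(0.0500) = -1.6449
c = −½·[z(H) + z(FA)] = −0.5 × (0.1416 + (-1.6449)) = 0.75165
c > 0: the examiner has a conservative response bias.

C = 0.75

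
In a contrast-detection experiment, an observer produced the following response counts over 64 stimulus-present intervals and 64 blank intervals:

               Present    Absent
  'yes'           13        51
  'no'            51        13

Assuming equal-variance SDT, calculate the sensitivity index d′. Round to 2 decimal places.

d′ = -1.66

H = 13/64 = 0.2031
FA = 51/64 = 0.7969
z(H) = z(0.2031) = -0.831
z(FA) = z(0.7969) = 0.831
d' = z(H) − z(FA) = -0.831 − 0.831 = -1.662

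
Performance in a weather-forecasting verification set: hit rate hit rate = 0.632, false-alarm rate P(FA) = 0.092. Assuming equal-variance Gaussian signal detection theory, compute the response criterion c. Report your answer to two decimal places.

z(H) = 0.337
z(FA) = -1.329
c = −½·[z(H) + z(FA)] = −0.5 × (0.337 + (-1.329)) = 0.496
c > 0: the forecaster has a conservative response bias.

c = 0.50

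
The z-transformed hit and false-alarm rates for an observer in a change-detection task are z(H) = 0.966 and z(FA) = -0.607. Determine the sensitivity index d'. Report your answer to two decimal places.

d' = 1.57

d' = z(H) − z(FA) = 0.966 − (-0.607) = 1.573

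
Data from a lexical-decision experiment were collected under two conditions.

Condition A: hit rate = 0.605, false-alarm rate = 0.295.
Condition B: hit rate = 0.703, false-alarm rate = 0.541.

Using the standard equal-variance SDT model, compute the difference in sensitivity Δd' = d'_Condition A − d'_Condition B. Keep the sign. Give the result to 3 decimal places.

Condition A: z(0.605) = 0.2663, z(0.295) = -0.5388, d' = 0.8051
Condition B: z(0.703) = 0.5330, z(0.541) = 0.1030, d' = 0.4300
Δd' = d'_Condition A − d'_Condition B = 0.8051 − 0.4300 = 0.3751
Condition A has the higher sensitivity.

Δd' = 0.375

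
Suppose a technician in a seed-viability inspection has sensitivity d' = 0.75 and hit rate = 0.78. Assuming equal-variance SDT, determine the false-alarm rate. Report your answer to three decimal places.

false-alarm rate = 0.509

z(hit rate) = z(0.78) = 0.7722
z(FA) = z(H) − d' = 0.7722 − 0.75 = 0.0222
false-alarm rate = Φ(0.0222) = 0.5089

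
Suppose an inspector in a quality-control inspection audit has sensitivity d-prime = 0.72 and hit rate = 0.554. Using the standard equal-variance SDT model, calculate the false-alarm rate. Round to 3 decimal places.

false-alarm rate = 0.280

z(hit rate) = z(0.554) = 0.1358
z(FA) = z(H) − d' = 0.1358 − 0.72 = -0.5842
false-alarm rate = Φ(-0.5842) = 0.2795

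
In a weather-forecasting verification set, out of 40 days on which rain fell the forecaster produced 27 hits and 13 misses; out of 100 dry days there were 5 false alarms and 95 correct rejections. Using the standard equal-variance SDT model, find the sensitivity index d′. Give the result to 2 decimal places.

d′ = 2.10

H = 27/40 = 0.6750
FA = 5/100 = 0.0500
z(0.6750) = 0.454, z(0.0500) = -1.645
d' = z(H) − z(FA) = 0.454 − (-1.645) = 2.099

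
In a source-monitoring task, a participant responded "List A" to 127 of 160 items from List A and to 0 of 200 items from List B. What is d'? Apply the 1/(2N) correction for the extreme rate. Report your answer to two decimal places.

The false-alarm rate is 0/200 = 0, so apply the 1/(2N) correction: FA → 1/(2·200) = 0.00250.
z(H) = z(0.79375) = 0.820
z(FA) = z(0.00250) = -2.807
d' = 0.820 − (-2.807) = 3.627

d' = 3.63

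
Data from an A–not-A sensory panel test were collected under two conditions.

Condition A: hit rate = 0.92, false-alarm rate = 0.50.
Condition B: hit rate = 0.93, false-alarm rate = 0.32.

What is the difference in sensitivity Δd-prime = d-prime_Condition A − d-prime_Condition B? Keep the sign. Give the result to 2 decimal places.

Condition A: z(0.92) = 1.405, z(0.50) = 0.000, d' = 1.405
Condition B: z(0.93) = 1.476, z(0.32) = -0.468, d' = 1.944
Δd' = d'_Condition A − d'_Condition B = 1.405 − 1.944 = -0.539
Condition B has the higher sensitivity.

Δd-prime = -0.54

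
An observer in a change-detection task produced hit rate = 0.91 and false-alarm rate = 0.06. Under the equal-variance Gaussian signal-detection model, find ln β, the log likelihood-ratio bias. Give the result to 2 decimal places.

ln β = 0.31

z(0.91) = 1.341, z(0.06) = -1.555
ln β = −½·[z(H)² − z(FA)²] = −0.5 × (1.798 − 2.418) = 0.310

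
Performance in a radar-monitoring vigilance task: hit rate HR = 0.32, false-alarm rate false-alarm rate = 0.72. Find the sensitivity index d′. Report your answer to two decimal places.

d′ = -1.05

Φ⁻¹(H) = -0.4677
Φ⁻¹(FA) = 0.5828
d' = z(H) − z(FA) = -0.4677 − 0.5828 = -1.0505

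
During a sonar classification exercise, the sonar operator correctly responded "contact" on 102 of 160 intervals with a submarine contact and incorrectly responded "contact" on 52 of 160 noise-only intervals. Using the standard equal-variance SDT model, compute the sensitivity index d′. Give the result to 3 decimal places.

H = 102/160 = 0.6375
FA = 52/160 = 0.3250
z(H) = z(0.6375) = 0.3518
z(FA) = z(0.3250) = -0.4538
d' = z(H) − z(FA) = 0.3518 − (-0.4538) = 0.8056

d′ = 0.806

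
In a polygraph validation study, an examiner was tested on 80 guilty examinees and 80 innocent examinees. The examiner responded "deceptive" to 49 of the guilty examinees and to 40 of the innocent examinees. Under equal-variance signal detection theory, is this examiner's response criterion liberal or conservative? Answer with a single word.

liberal

z(H) = 0.286, z(FA) = 0.000
c = −½·(z(H) + z(FA)) = -0.143
c < 0 → liberal criterion (biased toward responding “yes”).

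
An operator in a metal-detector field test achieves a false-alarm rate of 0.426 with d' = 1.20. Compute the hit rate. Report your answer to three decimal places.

z(false-alarm rate) = z(0.426) = -0.1866
z(H) = z(FA) + d' = -0.1866 + 1.20 = 1.0134
hit rate = Φ(1.0134) = 0.8446

hit rate = 0.845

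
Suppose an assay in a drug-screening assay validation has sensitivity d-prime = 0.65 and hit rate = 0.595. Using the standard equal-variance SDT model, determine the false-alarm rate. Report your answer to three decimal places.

z(hit rate) = z(0.595) = 0.2404
z(FA) = z(H) − d' = 0.2404 − 0.65 = -0.4096
false-alarm rate = Φ(-0.4096) = 0.3410

false-alarm rate = 0.341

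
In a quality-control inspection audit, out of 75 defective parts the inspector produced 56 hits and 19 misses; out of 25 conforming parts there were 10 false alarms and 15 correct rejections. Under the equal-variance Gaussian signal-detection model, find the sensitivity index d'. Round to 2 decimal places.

d' = 0.92

H = 56/75 = 0.7467
FA = 10/25 = 0.4000
Φ⁻¹(0.7467) = 0.664, Φ⁻¹(0.4000) = -0.253
d' = z(H) − z(FA) = 0.664 − (-0.253) = 0.917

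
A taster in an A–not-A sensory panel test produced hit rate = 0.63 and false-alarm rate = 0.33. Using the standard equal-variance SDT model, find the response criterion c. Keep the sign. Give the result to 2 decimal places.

c = 0.05

z(H) = z(0.63) = 0.332
z(FA) = z(0.33) = -0.440
c = −½·[z(H) + z(FA)] = −0.5 × (0.332 + (-0.440)) = 0.054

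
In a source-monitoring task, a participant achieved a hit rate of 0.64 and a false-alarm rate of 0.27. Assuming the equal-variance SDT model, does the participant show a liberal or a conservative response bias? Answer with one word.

conservative

z(H) = 0.358, z(FA) = -0.613
c = −½·(z(H) + z(FA)) = 0.1275
c > 0 → conservative criterion (biased toward responding “no”).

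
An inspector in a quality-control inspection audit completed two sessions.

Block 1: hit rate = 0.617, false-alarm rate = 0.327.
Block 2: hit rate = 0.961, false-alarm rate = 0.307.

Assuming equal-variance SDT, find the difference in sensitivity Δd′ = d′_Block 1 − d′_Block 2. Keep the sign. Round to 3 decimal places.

Δd′ = -1.521

Block 1: z(0.617) = 0.2976, z(0.327) = -0.4482, d' = 0.7458
Block 2: z(0.961) = 1.7624, z(0.307) = -0.5044, d' = 2.2668
Δd' = d'_Block 1 − d'_Block 2 = 0.7458 − 2.2668 = -1.5210
Block 2 has the higher sensitivity.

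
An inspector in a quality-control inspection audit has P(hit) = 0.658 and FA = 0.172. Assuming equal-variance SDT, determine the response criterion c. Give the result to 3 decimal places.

c = 0.270

z(H) = 0.4070
z(FA) = -0.9463
c = −½·[z(H) + z(FA)] = −0.5 × (0.4070 + (-0.9463)) = 0.26965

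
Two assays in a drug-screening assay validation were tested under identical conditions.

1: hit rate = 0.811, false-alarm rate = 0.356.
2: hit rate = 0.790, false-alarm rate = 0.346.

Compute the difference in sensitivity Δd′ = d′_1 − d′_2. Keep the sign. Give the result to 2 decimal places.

1: z(0.811) = 0.882, z(0.356) = -0.369, d' = 1.251
2: z(0.790) = 0.806, z(0.346) = -0.396, d' = 1.202
Δd' = d'_1 − d'_2 = 1.251 − 1.202 = 0.049
1 has the higher sensitivity.

Δd′ = 0.05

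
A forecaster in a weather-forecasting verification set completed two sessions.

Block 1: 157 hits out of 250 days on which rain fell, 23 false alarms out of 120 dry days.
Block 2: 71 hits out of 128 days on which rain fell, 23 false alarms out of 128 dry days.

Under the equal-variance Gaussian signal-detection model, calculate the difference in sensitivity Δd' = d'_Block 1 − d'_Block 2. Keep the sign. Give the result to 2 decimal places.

Block 1: z(0.6280) = 0.327, z(0.1917) = -0.872, d' = 1.199
Block 2: z(0.5547) = 0.138, z(0.1797) = -0.917, d' = 1.055
Δd' = d'_Block 1 − d'_Block 2 = 1.199 − 1.055 = 0.144
Block 1 has the higher sensitivity.

Δd' = 0.14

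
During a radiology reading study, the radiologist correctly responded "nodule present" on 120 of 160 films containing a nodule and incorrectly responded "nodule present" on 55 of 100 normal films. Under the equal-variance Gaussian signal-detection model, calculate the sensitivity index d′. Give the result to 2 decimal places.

H = 120/160 = 0.7500
FA = 55/100 = 0.5500
z(0.7500) = 0.674, z(0.5500) = 0.126
d' = z(H) − z(FA) = 0.674 − 0.126 = 0.548

d′ = 0.55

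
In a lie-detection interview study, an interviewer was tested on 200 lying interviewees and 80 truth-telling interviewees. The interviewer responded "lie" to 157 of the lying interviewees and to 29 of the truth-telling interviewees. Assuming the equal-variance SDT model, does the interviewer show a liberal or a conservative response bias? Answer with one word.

z(H) = 0.789, z(FA) = -0.352
c = −½·(z(H) + z(FA)) = -0.2185
c < 0 → liberal criterion (biased toward responding “yes”).

liberal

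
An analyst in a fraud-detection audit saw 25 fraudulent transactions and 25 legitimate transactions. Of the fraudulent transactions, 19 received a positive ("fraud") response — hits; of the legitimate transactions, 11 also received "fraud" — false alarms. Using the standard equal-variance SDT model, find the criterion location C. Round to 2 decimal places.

C = -0.28

H = 19/25 = 0.7600
FA = 11/25 = 0.4400
Φ⁻¹(H) = 0.706
Φ⁻¹(FA) = -0.151
c = −½·[z(H) + z(FA)] = −0.5 × (0.706 + (-0.151)) = -0.2775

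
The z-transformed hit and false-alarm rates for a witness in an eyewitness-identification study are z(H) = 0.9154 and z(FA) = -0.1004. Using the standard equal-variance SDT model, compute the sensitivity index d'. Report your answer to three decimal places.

d' = z(H) − z(FA) = 0.9154 − (-0.1004) = 1.0158

d' = 1.016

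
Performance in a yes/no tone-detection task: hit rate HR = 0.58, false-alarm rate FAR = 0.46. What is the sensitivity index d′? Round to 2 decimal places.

Φ⁻¹(H) = Φ⁻¹(0.58) = 0.2019
Φ⁻¹(FA) = Φ⁻¹(0.46) = -0.1004
d' = z(H) − z(FA) = 0.2019 − (-0.1004) = 0.3023

d′ = 0.30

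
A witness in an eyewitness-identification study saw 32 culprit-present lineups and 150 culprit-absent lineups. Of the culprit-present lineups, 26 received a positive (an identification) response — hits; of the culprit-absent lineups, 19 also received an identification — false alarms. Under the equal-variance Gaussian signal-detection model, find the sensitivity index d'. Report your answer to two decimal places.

d' = 2.03

H = 26/32 = 0.8125
FA = 19/150 = 0.1267
Φ⁻¹(H) = 0.8871
Φ⁻¹(FA) = -1.1421
d' = z(H) − z(FA) = 0.8871 − (-1.1421) = 2.0292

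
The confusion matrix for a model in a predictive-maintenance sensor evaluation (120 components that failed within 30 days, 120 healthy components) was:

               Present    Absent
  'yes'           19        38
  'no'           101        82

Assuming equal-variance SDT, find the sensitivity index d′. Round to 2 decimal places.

d′ = -0.52

H = 19/120 = 0.1583
FA = 38/120 = 0.3167
Φ⁻¹(H) = Φ⁻¹(0.1583) = -1.001
Φ⁻¹(FA) = Φ⁻¹(0.3167) = -0.477
d' = z(H) − z(FA) = -1.001 − (-0.477) = -0.524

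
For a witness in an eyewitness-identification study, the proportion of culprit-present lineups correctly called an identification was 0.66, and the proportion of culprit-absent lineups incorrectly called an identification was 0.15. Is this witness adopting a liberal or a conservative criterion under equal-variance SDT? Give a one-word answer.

z(H) = 0.412, z(FA) = -1.036
c = −½·(z(H) + z(FA)) = 0.312
c > 0 → conservative criterion (biased toward responding “no”).

conservative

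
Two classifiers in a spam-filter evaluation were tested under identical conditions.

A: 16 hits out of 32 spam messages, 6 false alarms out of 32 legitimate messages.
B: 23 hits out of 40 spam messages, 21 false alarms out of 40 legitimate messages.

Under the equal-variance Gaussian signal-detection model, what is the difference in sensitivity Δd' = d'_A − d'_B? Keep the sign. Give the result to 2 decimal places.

Δd' = 0.76

A: z(0.5000) = 0.000, z(0.1875) = -0.887, d' = 0.887
B: z(0.5750) = 0.189, z(0.5250) = 0.063, d' = 0.126
Δd' = d'_A − d'_B = 0.887 − 0.126 = 0.761
A has the higher sensitivity.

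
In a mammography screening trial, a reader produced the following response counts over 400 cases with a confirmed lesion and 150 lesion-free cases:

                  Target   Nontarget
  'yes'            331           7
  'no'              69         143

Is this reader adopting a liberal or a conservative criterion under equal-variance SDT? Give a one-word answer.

z(H) = 0.944, z(FA) = -1.678
c = −½·(z(H) + z(FA)) = 0.367
c > 0 → conservative criterion (biased toward responding “no”).

conservative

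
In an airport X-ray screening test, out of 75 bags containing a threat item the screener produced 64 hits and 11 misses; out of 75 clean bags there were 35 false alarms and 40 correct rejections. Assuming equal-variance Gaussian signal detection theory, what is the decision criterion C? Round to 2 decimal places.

C = -0.48

H = 64/75 = 0.8533
FA = 35/75 = 0.4667
z(H) = z(0.8533) = 1.051
z(FA) = z(0.4667) = -0.084
c = −½·[z(H) + z(FA)] = −0.5 × (1.051 + (-0.084)) = -0.4835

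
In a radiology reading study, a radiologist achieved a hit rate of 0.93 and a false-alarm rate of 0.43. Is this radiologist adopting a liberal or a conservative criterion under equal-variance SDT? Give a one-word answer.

z(H) = 1.476, z(FA) = -0.176
c = −½·(z(H) + z(FA)) = -0.650
c < 0 → liberal criterion (biased toward responding “yes”).

liberal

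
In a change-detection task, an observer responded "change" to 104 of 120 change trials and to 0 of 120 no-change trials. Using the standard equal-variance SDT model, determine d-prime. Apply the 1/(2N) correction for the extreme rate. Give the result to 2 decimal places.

The false-alarm rate is 0/120 = 0, so apply the 1/(2N) correction: FA → 1/(2·120) = 0.00417.
z(H) = z(0.86667) = 1.111
z(FA) = z(0.00417) = -2.638
d' = 1.111 − (-2.638) = 3.749

d-prime = 3.75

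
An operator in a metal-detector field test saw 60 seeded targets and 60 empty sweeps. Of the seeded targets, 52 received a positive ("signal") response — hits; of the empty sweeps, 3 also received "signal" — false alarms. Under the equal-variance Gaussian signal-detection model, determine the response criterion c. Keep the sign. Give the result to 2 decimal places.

H = 52/60 = 0.8667
FA = 3/60 = 0.0500
z(H) = z(0.8667) = 1.1109
z(FA) = z(0.0500) = -1.6449
c = −½·[z(H) + z(FA)] = −0.5 × (1.1109 + (-1.6449)) = 0.2670

c = 0.27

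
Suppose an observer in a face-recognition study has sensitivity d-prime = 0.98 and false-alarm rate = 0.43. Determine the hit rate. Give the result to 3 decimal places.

hit rate = 0.789

z(false-alarm rate) = z(0.43) = -0.1764
z(H) = z(FA) + d' = -0.1764 + 0.98 = 0.8036
hit rate = Φ(0.8036) = 0.7892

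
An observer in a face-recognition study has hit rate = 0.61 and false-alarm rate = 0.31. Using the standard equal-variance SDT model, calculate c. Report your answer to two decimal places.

c = 0.11

Φ⁻¹(0.61) = 0.2793, Φ⁻¹(0.31) = -0.4959
c = −½·[z(H) + z(FA)] = −0.5 × (0.2793 + (-0.4959)) = 0.1083
c > 0: the observer has a conservative response bias.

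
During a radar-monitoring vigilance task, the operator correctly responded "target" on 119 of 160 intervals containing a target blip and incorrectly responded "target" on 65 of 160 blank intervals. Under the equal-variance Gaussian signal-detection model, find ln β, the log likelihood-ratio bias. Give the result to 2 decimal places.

H = 119/160 = 0.7438
FA = 65/160 = 0.4062
z(H) = z(0.7438) = 0.655
z(FA) = z(0.4062) = -0.237
ln β = −½·[z(H)² − z(FA)²] = −0.5 × (0.429 − 0.056) = -0.1865

ln β = -0.19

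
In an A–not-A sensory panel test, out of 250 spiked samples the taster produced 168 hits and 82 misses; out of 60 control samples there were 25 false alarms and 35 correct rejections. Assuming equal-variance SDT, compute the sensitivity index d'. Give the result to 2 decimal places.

d' = 0.66

H = 168/250 = 0.6720
FA = 25/60 = 0.4167
Φ⁻¹(H) = Φ⁻¹(0.6720) = 0.4454
Φ⁻¹(FA) = Φ⁻¹(0.4167) = -0.2103
d' = z(H) − z(FA) = 0.4454 − (-0.2103) = 0.6557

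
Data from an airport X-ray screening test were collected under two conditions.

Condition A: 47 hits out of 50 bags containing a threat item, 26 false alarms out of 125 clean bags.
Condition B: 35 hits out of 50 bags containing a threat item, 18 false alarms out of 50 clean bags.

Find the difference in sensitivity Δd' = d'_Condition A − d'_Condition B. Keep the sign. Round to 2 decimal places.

Δd' = 1.49

Condition A: z(0.9400) = 1.555, z(0.2080) = -0.813, d' = 2.368
Condition B: z(0.7000) = 0.524, z(0.3600) = -0.358, d' = 0.882
Δd' = d'_Condition A − d'_Condition B = 2.368 − 0.882 = 1.486
Condition A has the higher sensitivity.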